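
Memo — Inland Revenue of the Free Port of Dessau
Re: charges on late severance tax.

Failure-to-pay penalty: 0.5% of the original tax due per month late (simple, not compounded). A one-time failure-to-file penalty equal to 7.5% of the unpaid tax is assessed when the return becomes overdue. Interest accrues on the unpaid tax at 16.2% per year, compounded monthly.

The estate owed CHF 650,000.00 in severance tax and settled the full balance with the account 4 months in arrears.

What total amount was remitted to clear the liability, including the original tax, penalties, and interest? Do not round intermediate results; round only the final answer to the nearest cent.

Failure-to-file penalty: 7.5% × CHF 650,000.00 = CHF 48,750.00
Failure-to-pay penalty: 4 × 0.5% × CHF 650,000.00 = CHF 13,000.00
Interest (16.2%/yr ÷ 12 = 1.35%/month): CHF 650,000.00 × ((1 + 0.0135)^4 − 1) = CHF 35,817.1936…
Total = CHF 650,000.00 + CHF 61,750.0000 + CHF 35,817.1936… = CHF 747,567.19

CHF 747,567.19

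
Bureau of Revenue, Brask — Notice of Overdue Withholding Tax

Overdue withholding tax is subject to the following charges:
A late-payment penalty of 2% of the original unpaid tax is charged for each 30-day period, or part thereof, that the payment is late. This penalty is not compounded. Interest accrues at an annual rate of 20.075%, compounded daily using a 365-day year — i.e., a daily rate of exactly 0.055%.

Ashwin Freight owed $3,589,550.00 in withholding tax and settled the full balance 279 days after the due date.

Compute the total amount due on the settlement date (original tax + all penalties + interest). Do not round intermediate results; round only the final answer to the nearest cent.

$4,902,608.52

Penalty periods: ⌈279/30⌉ = 10; penalty = 10 × 2% × $3,589,550.00 = $717,910.00
Interest: $3,589,550.00 × ((1 + 0.00055)^279 − 1) = $3,589,550.00 × 0.16580031… = $595,148.5202…
Total = $3,589,550.00 + $717,910.0000 + $595,148.5202… = $4,902,608.52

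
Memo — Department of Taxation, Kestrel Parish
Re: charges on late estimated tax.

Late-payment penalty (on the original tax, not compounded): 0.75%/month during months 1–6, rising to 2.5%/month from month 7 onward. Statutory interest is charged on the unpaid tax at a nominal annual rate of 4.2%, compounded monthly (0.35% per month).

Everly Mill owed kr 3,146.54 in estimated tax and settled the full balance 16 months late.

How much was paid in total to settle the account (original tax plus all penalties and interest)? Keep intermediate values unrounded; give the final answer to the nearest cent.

Penalty, months 1–6: 6 × 0.75% × kr 3,146.54 = kr 141.59…
Penalty, months 7–16: 10 × 2.5% × kr 3,146.54 = kr 786.64…
Interest: kr 3,146.54 × ((1 + 0.0035)^16 − 1) = kr 3,146.54 × 0.0574943… = kr 180.9081…
Total = kr 3,146.54 + kr 928.2293 + kr 180.9081… = kr 4,255.68

kr 4,255.68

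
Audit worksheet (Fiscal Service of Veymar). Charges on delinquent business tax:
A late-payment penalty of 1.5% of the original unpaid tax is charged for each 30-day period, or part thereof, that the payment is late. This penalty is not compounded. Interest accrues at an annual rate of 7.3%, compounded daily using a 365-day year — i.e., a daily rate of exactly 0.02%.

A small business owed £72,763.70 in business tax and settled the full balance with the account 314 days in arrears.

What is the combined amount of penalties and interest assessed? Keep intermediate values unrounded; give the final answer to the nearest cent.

Penalty periods: ⌈314/30⌉ = 11; penalty = 11 × 1.5% × £72,763.70 = £12,006.01…
Interest: £72,763.70 × ((1 + 0.0002)^314 − 1) = £72,763.70 × 0.06480717… = £4,715.6094…
Penalties + interest = £12,006.0105 + £4,715.6094… = £16,721.62

£16,721.62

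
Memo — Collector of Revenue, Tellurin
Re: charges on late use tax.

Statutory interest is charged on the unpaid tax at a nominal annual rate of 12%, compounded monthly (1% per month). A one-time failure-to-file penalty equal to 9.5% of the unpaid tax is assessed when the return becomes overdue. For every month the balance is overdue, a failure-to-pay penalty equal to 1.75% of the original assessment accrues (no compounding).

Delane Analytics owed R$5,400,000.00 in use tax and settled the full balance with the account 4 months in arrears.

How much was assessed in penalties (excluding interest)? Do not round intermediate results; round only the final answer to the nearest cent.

R$891,000.00

Failure-to-file penalty: 9.5% × R$5,400,000.00 = R$513,000.00
Failure-to-pay penalty: 4 × 1.75% × R$5,400,000.00 = R$378,000.00
Total penalty = R$513,000.00 + R$378,000.00 = R$891,000.00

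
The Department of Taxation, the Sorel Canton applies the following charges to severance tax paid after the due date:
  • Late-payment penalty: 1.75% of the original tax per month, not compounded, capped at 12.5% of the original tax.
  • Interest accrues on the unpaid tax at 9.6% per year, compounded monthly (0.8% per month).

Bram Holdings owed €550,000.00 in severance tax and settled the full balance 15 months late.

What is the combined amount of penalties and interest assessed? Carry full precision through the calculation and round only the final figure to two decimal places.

€138,577.26

Penalty (uncapped): 15 × 1.75% × €550,000.00 = €144,375.00; cap = 12.5% × €550,000.00 = €68,750.00 → penalty = €68,750.00
Interest: €550,000.00 × ((1 + 0.008)^15 − 1) = €550,000.00 × 0.1269587… = €69,827.2579…
Penalties + interest = €68,750.0000 + €69,827.2579… = €138,577.26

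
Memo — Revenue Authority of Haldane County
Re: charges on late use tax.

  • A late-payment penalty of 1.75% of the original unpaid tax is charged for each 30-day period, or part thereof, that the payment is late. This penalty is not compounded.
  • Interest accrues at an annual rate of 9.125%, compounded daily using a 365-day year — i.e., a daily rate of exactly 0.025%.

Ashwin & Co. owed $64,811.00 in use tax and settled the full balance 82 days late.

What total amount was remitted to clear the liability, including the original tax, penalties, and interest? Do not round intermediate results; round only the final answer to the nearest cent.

$69,555.75

Penalty periods: ⌈82/30⌉ = 3; penalty = 3 × 1.75% × $64,811.00 = $3,402.58…
Interest: $64,811.00 × ((1 + 0.00025)^82 − 1) = $64,811.00 × 0.02070895… = $1,342.1680…
Total = $64,811.00 + $3,402.5775 + $1,342.1680… = $69,555.75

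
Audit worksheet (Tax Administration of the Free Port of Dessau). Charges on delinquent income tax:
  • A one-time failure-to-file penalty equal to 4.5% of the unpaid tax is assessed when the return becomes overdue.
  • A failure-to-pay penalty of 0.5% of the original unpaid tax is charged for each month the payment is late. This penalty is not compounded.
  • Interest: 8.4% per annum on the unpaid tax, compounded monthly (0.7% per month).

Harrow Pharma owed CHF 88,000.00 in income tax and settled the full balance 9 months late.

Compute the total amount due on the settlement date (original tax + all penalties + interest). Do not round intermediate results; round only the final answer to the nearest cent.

CHF 101,621.79

Failure-to-file penalty: 4.5% × CHF 88,000.00 = CHF 3,960.00
Failure-to-pay penalty = 0.5% × CHF 88,000.00 × 9 mo = CHF 3,960.00
Interest: CHF 88,000.00 × ((1 + 0.007)^9 − 1) = CHF 88,000.00 × 0.0647931… = CHF 5,701.7943…
Total = CHF 88,000.00 + CHF 7,920.0000 + CHF 5,701.7943… = CHF 101,621.79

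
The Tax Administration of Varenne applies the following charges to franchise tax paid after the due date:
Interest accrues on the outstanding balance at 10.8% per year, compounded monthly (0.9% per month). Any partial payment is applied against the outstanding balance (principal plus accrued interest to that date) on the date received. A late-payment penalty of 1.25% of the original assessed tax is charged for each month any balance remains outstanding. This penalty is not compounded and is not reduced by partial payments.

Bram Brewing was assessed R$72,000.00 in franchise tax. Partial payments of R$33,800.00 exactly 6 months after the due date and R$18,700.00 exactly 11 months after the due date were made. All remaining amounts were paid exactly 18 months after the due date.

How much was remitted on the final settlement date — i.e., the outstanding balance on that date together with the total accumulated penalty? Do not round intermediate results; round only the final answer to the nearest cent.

Balance at month 6: R$72,000.0000 × (1 + 0.009)^6 = R$75,976.5369…
After R$33,800.00 payment: R$75,976.5369… − R$33,800.00 = R$42,176.5369…
Balance at month 11: R$42,176.5369… × (1 + 0.009)^5 = R$44,108.9529…
After R$18,700.00 payment: R$44,108.9529… − R$18,700.00 = R$25,408.9529…
Balance at month 18: R$25,408.9529… × (1 + 0.009)^7 = R$27,053.5917…
Penalty: 18 × 1.25% × R$72,000.00 = R$16,200.00
Final settlement = outstanding balance + penalty = R$27,053.5917… + R$16,200.00 = R$43,253.59

R$43,253.59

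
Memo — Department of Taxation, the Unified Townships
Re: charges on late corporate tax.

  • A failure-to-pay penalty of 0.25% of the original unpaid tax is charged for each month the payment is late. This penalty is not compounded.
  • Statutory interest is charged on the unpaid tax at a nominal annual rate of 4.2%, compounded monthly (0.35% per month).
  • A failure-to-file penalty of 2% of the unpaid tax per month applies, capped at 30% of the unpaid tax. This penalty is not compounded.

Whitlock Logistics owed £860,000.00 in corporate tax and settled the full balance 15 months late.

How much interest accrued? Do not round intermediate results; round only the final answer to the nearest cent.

Interest: £860,000.00 × ((1 + 0.0035)^15 − 1) = £860,000.00 × 0.0538060… = £46,273.1295…

£46,273.13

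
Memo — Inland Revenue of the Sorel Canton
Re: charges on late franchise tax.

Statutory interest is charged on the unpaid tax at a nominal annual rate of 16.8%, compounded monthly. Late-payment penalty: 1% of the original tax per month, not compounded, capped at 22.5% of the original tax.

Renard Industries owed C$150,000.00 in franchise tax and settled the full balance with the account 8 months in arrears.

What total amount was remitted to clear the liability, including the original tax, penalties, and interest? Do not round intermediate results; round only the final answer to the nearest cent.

Penalty: 8 × 1% × C$150,000.00 = C$12,000.00 (below the 22.5% cap of C$33,750.00)
Interest (16.8%/yr ÷ 12 = 1.4%/month): C$150,000.00 × ((1 + 0.014)^8 − 1) = C$17,646.6575…
Total = C$150,000.00 + C$12,000.0000 + C$17,646.6575… = C$179,646.66

C$179,646.66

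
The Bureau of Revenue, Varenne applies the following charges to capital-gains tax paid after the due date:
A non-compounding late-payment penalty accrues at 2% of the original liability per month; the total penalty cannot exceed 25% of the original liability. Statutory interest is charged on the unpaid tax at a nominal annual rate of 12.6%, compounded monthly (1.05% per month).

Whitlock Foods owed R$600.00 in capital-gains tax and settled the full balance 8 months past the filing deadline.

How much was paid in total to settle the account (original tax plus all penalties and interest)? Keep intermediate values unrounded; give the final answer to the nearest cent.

Penalty: 8 × 2% × R$600.00 = R$96.00 (below the 25% cap of R$150.00)
Interest: R$600.00 × ((1 + 0.0105)^8 − 1) = R$600.00 × 0.0871527… = R$52.2916…
Total = R$600.00 + R$96.0000 + R$52.2916… = R$748.29

R$748.29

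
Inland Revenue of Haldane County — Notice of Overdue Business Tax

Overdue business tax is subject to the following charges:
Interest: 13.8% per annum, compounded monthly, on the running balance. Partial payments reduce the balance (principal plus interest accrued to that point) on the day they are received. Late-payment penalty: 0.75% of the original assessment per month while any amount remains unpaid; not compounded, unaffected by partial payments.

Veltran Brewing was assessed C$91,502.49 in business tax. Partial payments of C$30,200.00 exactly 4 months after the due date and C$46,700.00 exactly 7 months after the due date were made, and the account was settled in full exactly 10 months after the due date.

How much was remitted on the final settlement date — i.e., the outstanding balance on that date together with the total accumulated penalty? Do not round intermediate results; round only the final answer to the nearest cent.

C$28,775.17

Monthly rate = 13.8% ÷ 12 = 1.15%
Balance at month 4: C$91,502.4900 × (1 + 0.0115)^4 = C$95,784.7700…
After C$30,200.00 payment: C$95,784.7700… − C$30,200.00 = C$65,584.7700…
Balance at month 7: C$65,584.7700… × (1 + 0.0115)^3 = C$67,873.5651…
After C$46,700.00 payment: C$67,873.5651… − C$46,700.00 = C$21,173.5651…
Balance at month 10: C$21,173.5651… × (1 + 0.0115)^3 = C$21,912.4859…
Penalty: 10 × 0.75% × C$91,502.49 = C$6,862.69…
Final settlement = outstanding balance + penalty = C$21,912.4859… + C$6,862.69… = C$28,775.17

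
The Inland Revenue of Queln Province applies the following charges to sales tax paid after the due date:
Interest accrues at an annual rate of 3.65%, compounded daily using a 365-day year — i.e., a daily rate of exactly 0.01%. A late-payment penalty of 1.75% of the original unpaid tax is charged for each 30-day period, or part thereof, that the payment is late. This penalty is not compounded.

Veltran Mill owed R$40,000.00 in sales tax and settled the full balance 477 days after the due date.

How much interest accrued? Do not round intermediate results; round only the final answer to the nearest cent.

Interest: R$40,000.00 × ((1 + 0.0001)^477 − 1) = R$40,000.00 × 0.04885345… = R$1,954.1380…

R$1,954.14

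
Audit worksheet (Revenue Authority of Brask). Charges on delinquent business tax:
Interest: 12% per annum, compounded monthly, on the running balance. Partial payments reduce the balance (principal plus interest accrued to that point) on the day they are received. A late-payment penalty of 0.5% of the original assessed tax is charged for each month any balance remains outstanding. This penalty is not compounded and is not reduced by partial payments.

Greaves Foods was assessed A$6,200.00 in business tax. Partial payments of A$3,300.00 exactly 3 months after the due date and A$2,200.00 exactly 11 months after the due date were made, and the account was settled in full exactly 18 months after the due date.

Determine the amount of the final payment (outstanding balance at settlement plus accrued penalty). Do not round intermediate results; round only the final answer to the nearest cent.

A$1,784.22

Monthly rate = 12% ÷ 12 = 1%
Balance at month 3: A$6,200.0000 × (1 + 0.01)^3 = A$6,387.8662
After A$3,300.00 payment: A$6,387.8662 − A$3,300.00 = A$3,087.8662
Balance at month 11: A$3,087.8662 × (1 + 0.01)^8 = A$3,343.7166…
After A$2,200.00 payment: A$3,343.7166… − A$2,200.00 = A$1,143.7166…
Balance at month 18: A$1,143.7166… × (1 + 0.01)^7 = A$1,226.2190…
Penalty: 18 × 0.5% × A$6,200.00 = A$558.00
Final settlement = outstanding balance + penalty = A$1,226.2190… + A$558.00 = A$1,784.22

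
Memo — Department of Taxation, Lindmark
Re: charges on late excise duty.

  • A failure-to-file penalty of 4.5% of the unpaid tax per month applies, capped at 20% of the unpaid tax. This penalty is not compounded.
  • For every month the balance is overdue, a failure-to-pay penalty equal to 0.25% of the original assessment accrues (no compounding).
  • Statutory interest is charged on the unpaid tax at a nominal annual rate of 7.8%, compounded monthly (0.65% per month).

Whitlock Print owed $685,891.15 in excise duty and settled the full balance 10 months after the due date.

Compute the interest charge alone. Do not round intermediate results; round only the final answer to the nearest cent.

$45,909.84

Interest: $685,891.15 × ((1 + 0.0065)^10 − 1) = $685,891.15 × 0.0669346… = $45,909.8380…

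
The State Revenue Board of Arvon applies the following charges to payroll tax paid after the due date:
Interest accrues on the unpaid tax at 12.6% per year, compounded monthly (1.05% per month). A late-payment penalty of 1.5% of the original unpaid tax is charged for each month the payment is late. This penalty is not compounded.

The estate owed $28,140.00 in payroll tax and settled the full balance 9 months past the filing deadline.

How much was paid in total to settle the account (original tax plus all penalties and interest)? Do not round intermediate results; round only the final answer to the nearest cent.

Late-payment penalty = 1.5% × $28,140.00 × 9 mo = $3,798.90
Interest: $28,140.00 × ((1 + 0.0105)^9 − 1) = $28,140.00 × 0.0985678… = $2,773.6976…
Total = $28,140.00 + $3,798.9000 + $2,773.6976… = $34,712.60

$34,712.60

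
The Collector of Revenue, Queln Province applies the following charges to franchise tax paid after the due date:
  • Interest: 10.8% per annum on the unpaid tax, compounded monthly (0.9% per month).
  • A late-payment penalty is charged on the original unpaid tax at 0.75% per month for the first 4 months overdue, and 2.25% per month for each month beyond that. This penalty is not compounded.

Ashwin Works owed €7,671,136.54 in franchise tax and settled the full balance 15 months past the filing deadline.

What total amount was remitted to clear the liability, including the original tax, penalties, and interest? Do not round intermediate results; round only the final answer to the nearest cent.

€10,903,337.94

Penalty, months 1–4: 4 × 0.75% × €7,671,136.54 = €230,134.10…
Penalty, months 5–15: 11 × 2.25% × €7,671,136.54 = €1,898,606.29…
Interest: €7,671,136.54 × ((1 + 0.009)^15 − 1) = €7,671,136.54 × 0.1438458… = €1,103,461.0086…
Total = €7,671,136.54 + €2,128,740.3899… + €1,103,461.0086… = €10,903,337.94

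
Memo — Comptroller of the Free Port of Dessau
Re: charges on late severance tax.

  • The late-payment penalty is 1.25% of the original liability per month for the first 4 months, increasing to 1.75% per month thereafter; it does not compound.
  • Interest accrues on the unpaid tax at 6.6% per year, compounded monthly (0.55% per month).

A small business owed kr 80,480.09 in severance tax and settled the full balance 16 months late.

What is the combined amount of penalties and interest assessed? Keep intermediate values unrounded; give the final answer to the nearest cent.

Penalty, months 1–4: 4 × 1.25% × kr 80,480.09 = kr 4,024.00…
Penalty, months 5–16: 12 × 1.75% × kr 80,480.09 = kr 16,900.82…
Interest: kr 80,480.09 × ((1 + 0.0055)^16 − 1) = kr 80,480.09 × 0.0917249… = kr 7,382.0248…
Penalties + interest = kr 20,924.8234 + kr 7,382.0248… = kr 28,306.85

kr 28,306.85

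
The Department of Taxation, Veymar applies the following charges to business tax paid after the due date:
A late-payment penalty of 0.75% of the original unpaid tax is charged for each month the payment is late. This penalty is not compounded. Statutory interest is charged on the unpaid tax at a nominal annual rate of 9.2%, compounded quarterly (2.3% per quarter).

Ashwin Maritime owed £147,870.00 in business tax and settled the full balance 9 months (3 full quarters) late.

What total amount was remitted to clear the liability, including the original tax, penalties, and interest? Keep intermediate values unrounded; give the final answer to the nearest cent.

Late-payment penalty: 9 × 0.75% × £147,870.00 = £9,981.23…
Interest: £147,870.00 × ((1 + 0.023)^3 − 1) = £147,870.00 × 0.0705992… = £10,439.4988…
Total = £147,870.00 + £9,981.2250 + £10,439.4988… = £168,290.72

£168,290.72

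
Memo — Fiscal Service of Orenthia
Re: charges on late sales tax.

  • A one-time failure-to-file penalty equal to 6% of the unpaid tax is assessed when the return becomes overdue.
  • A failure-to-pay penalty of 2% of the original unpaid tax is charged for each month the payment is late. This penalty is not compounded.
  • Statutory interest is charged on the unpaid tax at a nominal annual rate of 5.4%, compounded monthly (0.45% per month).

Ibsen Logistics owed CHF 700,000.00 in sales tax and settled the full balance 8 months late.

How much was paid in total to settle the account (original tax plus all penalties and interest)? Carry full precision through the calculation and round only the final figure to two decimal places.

Failure-to-file penalty: 6% × CHF 700,000.00 = CHF 42,000.00
Failure-to-pay penalty: 8 × 2% × CHF 700,000.00 = CHF 112,000.00
Interest: CHF 700,000.00 × ((1 + 0.0045)^8 − 1) = CHF 700,000.00 × 0.0365721… = CHF 25,600.4923…
Total = CHF 700,000.00 + CHF 154,000.0000 + CHF 25,600.4923… = CHF 879,600.49

CHF 879,600.49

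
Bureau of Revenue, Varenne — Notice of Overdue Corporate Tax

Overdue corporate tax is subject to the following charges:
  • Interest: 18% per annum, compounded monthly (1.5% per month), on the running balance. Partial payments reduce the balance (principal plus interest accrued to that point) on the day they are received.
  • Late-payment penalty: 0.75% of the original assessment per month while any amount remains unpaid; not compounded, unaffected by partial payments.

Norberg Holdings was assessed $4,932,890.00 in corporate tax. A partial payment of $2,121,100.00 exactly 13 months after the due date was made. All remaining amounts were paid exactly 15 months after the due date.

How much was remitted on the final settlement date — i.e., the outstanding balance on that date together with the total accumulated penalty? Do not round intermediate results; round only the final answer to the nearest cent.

Balance at month 13: $4,932,890.0000 × (1 + 0.015)^13 = $5,986,320.7156…
After $2,121,100.00 payment: $5,986,320.7156… − $2,121,100.00 = $3,865,220.7156…
Balance at month 15: $3,865,220.7156… × (1 + 0.015)^2 = $3,982,047.0118…
Penalty: 15 × 0.75% × $4,932,890.00 = $554,950.13…
Final settlement = outstanding balance + penalty = $3,982,047.0118… + $554,950.13… = $4,536,997.14

$4,536,997.14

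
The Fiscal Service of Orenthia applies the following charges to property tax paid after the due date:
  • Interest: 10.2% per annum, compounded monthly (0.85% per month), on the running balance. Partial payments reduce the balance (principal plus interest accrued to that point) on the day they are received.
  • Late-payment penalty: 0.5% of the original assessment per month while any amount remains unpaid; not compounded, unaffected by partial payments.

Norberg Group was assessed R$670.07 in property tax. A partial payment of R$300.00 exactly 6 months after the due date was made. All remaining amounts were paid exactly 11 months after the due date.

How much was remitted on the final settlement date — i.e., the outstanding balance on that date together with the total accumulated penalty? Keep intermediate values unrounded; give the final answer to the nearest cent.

R$459.34

Balance at month 6: R$670.0700 × (1 + 0.0085)^6 = R$704.9780…
After R$300.00 payment: R$704.9780… − R$300.00 = R$404.9780…
Balance at month 11: R$404.9780… × (1 + 0.0085)^5 = R$422.4847…
Penalty: 11 × 0.5% × R$670.07 = R$36.85…
Final settlement = outstanding balance + penalty = R$422.4847… + R$36.85… = R$459.34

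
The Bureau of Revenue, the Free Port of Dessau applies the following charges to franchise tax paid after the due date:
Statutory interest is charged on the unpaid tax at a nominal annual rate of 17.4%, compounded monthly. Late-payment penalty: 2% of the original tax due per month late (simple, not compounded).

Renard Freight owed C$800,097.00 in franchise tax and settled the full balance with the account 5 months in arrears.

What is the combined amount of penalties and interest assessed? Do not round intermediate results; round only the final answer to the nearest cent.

C$139,723.51

Late-payment penalty = 2% × C$800,097.00 × 5 mo = C$80,009.70
Interest (17.4%/yr ÷ 12 = 1.45%/month): C$800,097.00 × ((1 + 0.0145)^5 − 1) = C$59,713.8058…
Penalties + interest = C$80,009.7000 + C$59,713.8058… = C$139,723.51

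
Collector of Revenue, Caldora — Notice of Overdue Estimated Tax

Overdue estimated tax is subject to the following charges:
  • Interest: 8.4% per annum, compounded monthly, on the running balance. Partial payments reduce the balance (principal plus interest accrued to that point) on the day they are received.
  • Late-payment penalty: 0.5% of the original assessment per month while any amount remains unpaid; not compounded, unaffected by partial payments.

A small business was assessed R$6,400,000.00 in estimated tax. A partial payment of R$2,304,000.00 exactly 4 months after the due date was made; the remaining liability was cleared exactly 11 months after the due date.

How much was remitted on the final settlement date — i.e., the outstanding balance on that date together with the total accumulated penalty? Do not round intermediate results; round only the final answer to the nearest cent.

R$4,843,120.66

Monthly rate = 8.4% ÷ 12 = 0.7%
Balance at month 4: R$6,400,000.0000 × (1 + 0.007)^4 = R$6,581,090.3962…
After R$2,304,000.00 payment: R$6,581,090.3962… − R$2,304,000.00 = R$4,277,090.3962…
Balance at month 11: R$4,277,090.3962… × (1 + 0.007)^7 = R$4,491,120.6590…
Penalty: 11 × 0.5% × R$6,400,000.00 = R$352,000.00
Final settlement = outstanding balance + penalty = R$4,491,120.6590… + R$352,000.00 = R$4,843,120.66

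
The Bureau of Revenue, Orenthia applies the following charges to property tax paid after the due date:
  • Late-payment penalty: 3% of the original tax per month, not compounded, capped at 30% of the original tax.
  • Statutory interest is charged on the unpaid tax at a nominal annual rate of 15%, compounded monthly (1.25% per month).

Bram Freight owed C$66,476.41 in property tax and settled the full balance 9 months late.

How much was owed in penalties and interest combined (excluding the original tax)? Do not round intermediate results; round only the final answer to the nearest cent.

Penalty: 9 × 3% × C$66,476.41 = C$17,948.63… (below the 30% cap of C$19,942.92…)
Interest: C$66,476.41 × ((1 + 0.0125)^9 − 1) = C$66,476.41 × 0.1182922… = C$7,863.6393…
Penalties + interest = C$17,948.6307 + C$7,863.6393… = C$25,812.27

C$25,812.27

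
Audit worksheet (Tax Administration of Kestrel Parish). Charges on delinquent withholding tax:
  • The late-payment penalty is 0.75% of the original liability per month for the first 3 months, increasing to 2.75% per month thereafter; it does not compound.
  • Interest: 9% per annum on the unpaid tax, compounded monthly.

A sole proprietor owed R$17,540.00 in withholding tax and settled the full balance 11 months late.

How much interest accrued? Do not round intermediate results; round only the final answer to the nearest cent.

R$1,502.55

Interest (9%/yr ÷ 12 = 0.75%/month): R$17,540.00 × ((1 + 0.0075)^11 − 1) = R$1,502.5538…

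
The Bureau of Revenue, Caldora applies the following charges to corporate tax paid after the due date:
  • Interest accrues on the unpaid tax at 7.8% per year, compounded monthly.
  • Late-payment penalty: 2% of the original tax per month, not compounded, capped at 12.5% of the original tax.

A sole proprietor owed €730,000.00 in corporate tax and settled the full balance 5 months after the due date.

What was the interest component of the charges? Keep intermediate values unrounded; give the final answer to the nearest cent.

€24,035.44

Interest (7.8%/yr ÷ 12 = 0.65%/month): €730,000.00 × ((1 + 0.0065)^5 − 1) = €24,035.4363…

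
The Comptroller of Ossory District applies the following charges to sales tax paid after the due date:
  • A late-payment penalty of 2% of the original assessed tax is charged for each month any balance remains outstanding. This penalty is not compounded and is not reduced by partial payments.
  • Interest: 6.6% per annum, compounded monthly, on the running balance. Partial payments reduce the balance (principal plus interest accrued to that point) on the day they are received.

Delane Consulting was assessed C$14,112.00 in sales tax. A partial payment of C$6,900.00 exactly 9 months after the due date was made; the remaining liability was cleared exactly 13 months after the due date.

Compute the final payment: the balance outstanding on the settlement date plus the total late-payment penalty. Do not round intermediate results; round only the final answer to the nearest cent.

C$11,771.05

Monthly rate = 6.6% ÷ 12 = 0.55%
Balance at month 9: C$14,112.0000 × (1 + 0.0055)^9 = C$14,826.1108…
After C$6,900.00 payment: C$14,826.1108… − C$6,900.00 = C$7,926.1108…
Balance at month 13: C$7,926.1108… × (1 + 0.0055)^4 = C$8,101.9291…
Penalty: 13 × 2% × C$14,112.00 = C$3,669.12
Final settlement = outstanding balance + penalty = C$8,101.9291… + C$3,669.12 = C$11,771.05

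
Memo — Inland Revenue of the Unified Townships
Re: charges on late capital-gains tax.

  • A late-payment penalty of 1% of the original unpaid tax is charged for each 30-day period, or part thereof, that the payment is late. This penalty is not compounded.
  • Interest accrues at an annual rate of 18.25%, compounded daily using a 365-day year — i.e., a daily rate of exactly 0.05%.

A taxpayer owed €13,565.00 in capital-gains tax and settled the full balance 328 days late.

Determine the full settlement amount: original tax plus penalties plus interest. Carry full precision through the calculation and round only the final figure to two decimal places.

€17,473.97

Penalty periods: ⌈328/30⌉ = 11; penalty = 11 × 1% × €13,565.00 = €1,492.15
Interest: €13,565.00 × ((1 + 0.0005)^328 − 1) = €13,565.00 × 0.17816603… = €2,416.8221…
Total = €13,565.00 + €1,492.1500 + €2,416.8221… = €17,473.97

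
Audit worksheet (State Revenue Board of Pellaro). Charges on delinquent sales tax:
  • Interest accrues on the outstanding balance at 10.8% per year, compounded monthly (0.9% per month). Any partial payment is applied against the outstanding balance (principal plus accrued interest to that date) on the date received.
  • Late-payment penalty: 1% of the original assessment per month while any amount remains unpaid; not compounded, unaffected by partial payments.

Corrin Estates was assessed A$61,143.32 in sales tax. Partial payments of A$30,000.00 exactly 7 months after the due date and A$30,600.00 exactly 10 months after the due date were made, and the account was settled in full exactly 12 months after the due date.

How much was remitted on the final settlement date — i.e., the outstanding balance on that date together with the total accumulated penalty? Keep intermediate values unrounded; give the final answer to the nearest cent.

A$12,893.08

Balance at month 7: A$61,143.3200 × (1 + 0.009)^7 = A$65,100.9281…
After A$30,000.00 payment: A$65,100.9281… − A$30,000.00 = A$35,100.9281…
Balance at month 10: A$35,100.9281… × (1 + 0.009)^3 = A$36,057.2083…
After A$30,600.00 payment: A$36,057.2083… − A$30,600.00 = A$5,457.2083…
Balance at month 12: A$5,457.2083… × (1 + 0.009)^2 = A$5,555.8801…
Penalty: 12 × 1% × A$61,143.32 = A$7,337.20…
Final settlement = outstanding balance + penalty = A$5,555.8801… + A$7,337.20… = A$12,893.08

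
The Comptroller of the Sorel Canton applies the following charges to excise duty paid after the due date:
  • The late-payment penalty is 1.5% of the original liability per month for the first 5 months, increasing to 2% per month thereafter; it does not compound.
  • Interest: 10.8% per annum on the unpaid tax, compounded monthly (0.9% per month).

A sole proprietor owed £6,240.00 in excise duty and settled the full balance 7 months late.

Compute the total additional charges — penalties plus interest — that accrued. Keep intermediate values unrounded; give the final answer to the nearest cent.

Penalty, months 1–5: 5 × 1.5% × £6,240.00 = £468.00
Penalty, months 6–7: 2 × 2% × £6,240.00 = £249.60
Interest: £6,240.00 × ((1 + 0.009)^7 − 1) = £6,240.00 × 0.0647267… = £403.8949…
Penalties + interest = £717.6000 + £403.8949… = £1,121.49

£1,121.49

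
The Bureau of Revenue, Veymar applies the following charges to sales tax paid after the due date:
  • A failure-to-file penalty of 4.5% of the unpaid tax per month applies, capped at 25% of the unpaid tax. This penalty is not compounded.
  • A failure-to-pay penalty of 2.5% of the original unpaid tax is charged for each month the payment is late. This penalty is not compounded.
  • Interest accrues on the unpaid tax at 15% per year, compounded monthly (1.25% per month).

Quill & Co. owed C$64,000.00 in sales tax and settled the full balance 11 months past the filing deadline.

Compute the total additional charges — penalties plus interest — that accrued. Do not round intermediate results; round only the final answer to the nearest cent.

C$42,971.15

Failure-to-file: 11 × 4.5% × C$64,000.00 = C$31,680.00, capped at 25% × C$64,000.00 = C$16,000.00
Failure-to-pay penalty = 2.5% × C$64,000.00 × 11 mo = C$17,600.00
Interest: C$64,000.00 × ((1 + 0.0125)^11 − 1) = C$64,000.00 × 0.1464242… = C$9,371.1498…
Penalties + interest = C$33,600.0000 + C$9,371.1498… = C$42,971.15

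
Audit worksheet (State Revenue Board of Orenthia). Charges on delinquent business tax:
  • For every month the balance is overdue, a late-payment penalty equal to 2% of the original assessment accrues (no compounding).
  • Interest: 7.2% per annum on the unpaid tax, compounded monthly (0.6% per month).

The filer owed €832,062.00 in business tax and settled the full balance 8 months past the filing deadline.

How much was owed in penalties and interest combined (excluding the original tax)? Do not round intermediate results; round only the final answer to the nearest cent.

Late-payment penalty = 2% × €832,062.00 × 8 mo = €133,129.92
Interest: €832,062.00 × ((1 + 0.006)^8 − 1) = €832,062.00 × 0.0490202… = €40,787.8350…
Penalties + interest = €133,129.9200 + €40,787.8350… = €173,917.75

€173,917.75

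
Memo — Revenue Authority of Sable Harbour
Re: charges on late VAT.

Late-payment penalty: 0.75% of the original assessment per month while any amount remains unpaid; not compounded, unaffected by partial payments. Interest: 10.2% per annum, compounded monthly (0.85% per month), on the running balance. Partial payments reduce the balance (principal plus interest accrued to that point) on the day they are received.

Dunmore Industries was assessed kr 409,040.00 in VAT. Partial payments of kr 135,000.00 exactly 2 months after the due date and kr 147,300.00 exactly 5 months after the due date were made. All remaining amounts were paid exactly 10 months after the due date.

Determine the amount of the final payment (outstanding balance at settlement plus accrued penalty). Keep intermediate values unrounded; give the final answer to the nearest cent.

Balance at month 2: kr 409,040.0000 × (1 + 0.0085)^2 = kr 416,023.2331…
After kr 135,000.00 payment: kr 416,023.2331… − kr 135,000.00 = kr 281,023.2331…
Balance at month 5: kr 281,023.2331… × (1 + 0.0085)^3 = kr 288,250.4100…
After kr 147,300.00 payment: kr 288,250.4100… − kr 147,300.00 = kr 140,950.4100…
Balance at month 10: kr 140,950.4100… × (1 + 0.0085)^5 = kr 147,043.5083…
Penalty: 10 × 0.75% × kr 409,040.00 = kr 30,678.00
Final settlement = outstanding balance + penalty = kr 147,043.5083… + kr 30,678.00 = kr 177,721.51

kr 177,721.51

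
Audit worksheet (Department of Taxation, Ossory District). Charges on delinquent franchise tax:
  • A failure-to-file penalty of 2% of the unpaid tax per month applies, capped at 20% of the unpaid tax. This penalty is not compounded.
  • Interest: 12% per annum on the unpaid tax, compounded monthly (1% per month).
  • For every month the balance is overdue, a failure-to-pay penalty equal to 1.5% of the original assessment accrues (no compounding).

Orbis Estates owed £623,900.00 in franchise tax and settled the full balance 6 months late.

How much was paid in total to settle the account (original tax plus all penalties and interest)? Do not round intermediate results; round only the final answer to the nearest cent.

£793,301.42

Failure-to-file: 6 × 2% × £623,900.00 = £74,868.00 (under the 20% cap)
Failure-to-pay penalty: 6 × 1.5% × £623,900.00 = £56,151.00
Interest: £623,900.00 × ((1 + 0.01)^6 − 1) = £623,900.00 × 0.0615202… = £38,382.4220…
Total = £623,900.00 + £131,019.0000 + £38,382.4220… = £793,301.42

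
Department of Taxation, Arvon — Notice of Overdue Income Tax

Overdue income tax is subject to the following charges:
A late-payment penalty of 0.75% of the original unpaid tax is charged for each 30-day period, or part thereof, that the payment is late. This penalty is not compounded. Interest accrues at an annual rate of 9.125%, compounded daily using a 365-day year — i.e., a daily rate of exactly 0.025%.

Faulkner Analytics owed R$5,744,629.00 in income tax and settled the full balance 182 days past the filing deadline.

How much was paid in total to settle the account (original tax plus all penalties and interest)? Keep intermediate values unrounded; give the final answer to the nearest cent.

R$6,313,606.09

Penalty periods: ⌈182/30⌉ = 7; penalty = 7 × 0.75% × R$5,744,629.00 = R$301,593.02…
Interest: R$5,744,629.00 × ((1 + 0.00025)^182 − 1) = R$5,744,629.00 × 0.04654505… = R$267,384.0634…
Total = R$5,744,629.00 + R$301,593.0225 + R$267,384.0634… = R$6,313,606.09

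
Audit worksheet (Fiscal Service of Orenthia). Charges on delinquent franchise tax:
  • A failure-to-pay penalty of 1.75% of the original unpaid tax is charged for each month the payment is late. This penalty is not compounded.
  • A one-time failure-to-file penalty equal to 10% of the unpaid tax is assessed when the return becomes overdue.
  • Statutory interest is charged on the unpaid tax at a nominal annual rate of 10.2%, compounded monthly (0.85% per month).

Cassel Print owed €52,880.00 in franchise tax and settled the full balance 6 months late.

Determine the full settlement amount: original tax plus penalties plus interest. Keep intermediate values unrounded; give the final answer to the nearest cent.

Failure-to-file penalty: 10% × €52,880.00 = €5,288.00
Failure-to-pay penalty: 6 × 1.75% × €52,880.00 = €5,552.40
Interest: €52,880.00 × ((1 + 0.0085)^6 − 1) = €52,880.00 × 0.0520961… = €2,754.8424…
Total = €52,880.00 + €10,840.4000 + €2,754.8424… = €66,475.24

€66,475.24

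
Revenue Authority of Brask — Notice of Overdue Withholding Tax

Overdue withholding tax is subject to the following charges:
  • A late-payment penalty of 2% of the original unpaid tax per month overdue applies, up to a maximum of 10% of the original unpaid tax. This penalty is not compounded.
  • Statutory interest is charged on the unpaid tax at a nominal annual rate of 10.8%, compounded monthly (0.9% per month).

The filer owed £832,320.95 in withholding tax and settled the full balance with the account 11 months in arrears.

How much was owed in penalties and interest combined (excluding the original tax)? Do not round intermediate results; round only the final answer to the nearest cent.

Penalty (uncapped): 11 × 2% × £832,320.95 = £183,110.61…; cap = 10% × £832,320.95 = £83,232.10… → penalty = £83,232.10…
Interest: £832,320.95 × ((1 + 0.009)^11 − 1) = £832,320.95 × 0.1035775… = £86,209.7046…
Penalties + interest = £83,232.0950 + £86,209.7046… = £169,441.80

£169,441.80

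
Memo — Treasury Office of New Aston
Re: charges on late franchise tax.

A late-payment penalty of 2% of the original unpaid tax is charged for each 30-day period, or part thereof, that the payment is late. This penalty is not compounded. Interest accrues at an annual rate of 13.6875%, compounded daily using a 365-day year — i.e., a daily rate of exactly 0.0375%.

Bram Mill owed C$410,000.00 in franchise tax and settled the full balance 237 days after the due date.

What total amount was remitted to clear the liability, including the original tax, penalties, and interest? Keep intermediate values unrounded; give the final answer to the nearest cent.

Penalty periods: ⌈237/30⌉ = 8; penalty = 8 × 2% × C$410,000.00 = C$65,600.00
Interest: C$410,000.00 × ((1 + 0.000375)^237 − 1) = C$410,000.00 × 0.09292582… = C$38,099.5869…
Total = C$410,000.00 + C$65,600.0000 + C$38,099.5869… = C$513,699.59

C$513,699.59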